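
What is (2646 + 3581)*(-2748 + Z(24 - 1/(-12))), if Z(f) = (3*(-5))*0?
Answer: -17111796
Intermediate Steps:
Z(f) = 0 (Z(f) = -15*0 = 0)
(2646 + 3581)*(-2748 + Z(24 - 1/(-12))) = (2646 + 3581)*(-2748 + 0) = 6227*(-2748) = -17111796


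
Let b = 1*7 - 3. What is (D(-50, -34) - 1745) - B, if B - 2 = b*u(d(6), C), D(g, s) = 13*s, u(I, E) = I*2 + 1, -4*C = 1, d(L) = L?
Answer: -2241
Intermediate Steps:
C = -¼ (C = -¼*1 = -¼ ≈ -0.25000)
u(I, E) = 1 + 2*I (u(I, E) = 2*I + 1 = 1 + 2*I)
b = 4 (b = 7 - 3 = 4)
B = 54 (B = 2 + 4*(1 + 2*6) = 2 + 4*(1 + 12) = 2 + 4*13 = 2 + 52 = 54)
(D(-50, -34) - 1745) - B = (13*(-34) - 1745) - 1*54 = (-442 - 1745) - 54 = -2187 - 54 = -2241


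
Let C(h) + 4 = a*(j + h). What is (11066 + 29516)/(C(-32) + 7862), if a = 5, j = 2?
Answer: 20291/3854 ≈ 5.2649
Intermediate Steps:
C(h) = 6 + 5*h (C(h) = -4 + 5*(2 + h) = -4 + (10 + 5*h) = 6 + 5*h)
(11066 + 29516)/(C(-32) + 7862) = (11066 + 29516)/((6 + 5*(-32)) + 7862) = 40582/((6 - 160) + 7862) = 40582/(-154 + 7862) = 40582/7708 = 40582*(1/7708) = 20291/3854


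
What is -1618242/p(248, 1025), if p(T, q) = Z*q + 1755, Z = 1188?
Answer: -539414/406485 ≈ -1.3270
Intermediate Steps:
p(T, q) = 1755 + 1188*q (p(T, q) = 1188*q + 1755 = 1755 + 1188*q)
-1618242/p(248, 1025) = -1618242/(1755 + 1188*1025) = -1618242/(1755 + 1217700) = -1618242/1219455 = -1618242*1/1219455 = -539414/406485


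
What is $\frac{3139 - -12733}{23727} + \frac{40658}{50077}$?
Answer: $\frac{1759514510}{1188176979} \approx 1.4809$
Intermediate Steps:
$\frac{3139 - -12733}{23727} + \frac{40658}{50077} = \left(3139 + 12733\right) \frac{1}{23727} + 40658 \cdot \frac{1}{50077} = 15872 \cdot \frac{1}{23727} + \frac{40658}{50077} = \frac{15872}{23727} + \frac{40658}{50077} = \frac{1759514510}{1188176979}$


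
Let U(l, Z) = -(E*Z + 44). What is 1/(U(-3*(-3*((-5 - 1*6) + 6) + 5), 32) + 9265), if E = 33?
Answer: 1/8165 ≈ 0.00012247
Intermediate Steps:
U(l, Z) = -44 - 33*Z (U(l, Z) = -(33*Z + 44) = -(44 + 33*Z) = -44 - 33*Z)
1/(U(-3*(-3*((-5 - 1*6) + 6) + 5), 32) + 9265) = 1/((-44 - 33*32) + 9265) = 1/((-44 - 1056) + 9265) = 1/(-1100 + 9265) = 1/8165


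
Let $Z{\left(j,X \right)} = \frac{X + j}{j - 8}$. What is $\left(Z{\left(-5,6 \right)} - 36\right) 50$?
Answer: $- \frac{23450}{13} \approx -1803.8$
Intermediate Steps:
$Z{\left(j,X \right)} = \frac{X + j}{-8 + j}$
$\left(Z{\left(-5,6 \right)} - 36\right) 50 = \left(\frac{6 - 5}{-8 - 5} - 36\right) 50 = \left(\frac{1}{-13} \cdot 1 - 36\right) 50 = \left(\left(- \frac{1}{13}\right) 1 - 36\right) 50 = \left(- \frac{1}{13} - 36\right) 50 = \left(- \frac{469}{13}\right) 50 = - \frac{23450}{13}$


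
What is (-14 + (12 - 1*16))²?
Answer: 324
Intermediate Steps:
(-14 + (12 - 1*16))² = (-14 + (12 - 16))² = (-14 - 4)² = (-18)² = 324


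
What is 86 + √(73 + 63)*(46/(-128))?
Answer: 86 - 23*√34/32 ≈ 81.809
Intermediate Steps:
86 + √(73 + 63)*(46/(-128)) = 86 + √136*(46*(-1/128)) = 86 + (2*√34)*(-23/64) = 86 - 23*√34/32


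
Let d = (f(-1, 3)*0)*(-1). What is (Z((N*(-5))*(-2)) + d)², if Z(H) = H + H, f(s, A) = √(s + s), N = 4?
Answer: 6400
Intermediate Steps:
f(s, A) = √2*√s (f(s, A) = √(2*s) = √2*√s)
Z(H) = 2*H
d = 0 (d = ((√2*√(-1))*0)*(-1) = ((√2*I)*0)*(-1) = ((I*√2)*0)*(-1) = 0*(-1) = 0)
(Z((N*(-5))*(-2)) + d)² = (2*((4*(-5))*(-2)) + 0)² = (2*(-20*(-2)) + 0)² = (2*40 + 0)² = (80 + 0)² = 80² = 6400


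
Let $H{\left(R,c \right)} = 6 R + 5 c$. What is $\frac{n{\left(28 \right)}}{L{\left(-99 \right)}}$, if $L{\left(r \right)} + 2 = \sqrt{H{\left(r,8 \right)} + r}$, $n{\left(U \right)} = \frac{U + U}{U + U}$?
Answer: $- \frac{2}{657} - \frac{i \sqrt{653}}{657} \approx -0.0030441 - 0.038895 i$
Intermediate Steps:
$H{\left(R,c \right)} = 5 c + 6 R$
$n{\left(U \right)} = 1$ ($n{\left(U \right)} = \frac{2 U}{2 U} = 2 U \frac{1}{2 U} = 1$)
$L{\left(r \right)} = -2 + \sqrt{40 + 7 r}$ ($L{\left(r \right)} = -2 + \sqrt{\left(5 \cdot 8 + 6 r\right) + r} = -2 + \sqrt{\left(40 + 6 r\right) + r} = -2 + \sqrt{40 + 7 r}$)
$\frac{n{\left(28 \right)}}{L{\left(-99 \right)}} = 1 \frac{1}{-2 + \sqrt{40 + 7 \left(-99\right)}} = 1 \frac{1}{-2 + \sqrt{40 - 693}} = 1 \frac{1}{-2 + \sqrt{-653}} = 1 \frac{1}{-2 + i \sqrt{653}} = \frac{1}{-2 + i \sqrt{653}}$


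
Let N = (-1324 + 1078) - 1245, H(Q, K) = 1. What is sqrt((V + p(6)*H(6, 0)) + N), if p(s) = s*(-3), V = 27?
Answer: I*sqrt(1482) ≈ 38.497*I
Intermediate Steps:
p(s) = -3*s
N = -1491 (N = -246 - 1245 = -1491)
sqrt((V + p(6)*H(6, 0)) + N) = sqrt((27 - 3*6*1) - 1491) = sqrt((27 - 18*1) - 1491) = sqrt((27 - 18) - 1491) = sqrt(9 - 1491) = sqrt(-1482) = I*sqrt(1482)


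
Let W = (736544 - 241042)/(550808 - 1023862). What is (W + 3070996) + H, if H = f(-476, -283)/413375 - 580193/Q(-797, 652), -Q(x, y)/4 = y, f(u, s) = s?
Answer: 783146624968375282897/254995501214000 ≈ 3.0712e+6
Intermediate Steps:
Q(x, y) = -4*y
W = -247751/236527 (W = 495502/(-473054) = 495502*(-1/473054) = -247751/236527 ≈ -1.0475)
H = 239836543311/1078082000 (H = -283/413375 - 580193/((-4*652)) = -283*1/413375 - 580193/(-2608) = -283/413375 - 580193*(-1/2608) = -283/413375 + 580193/2608 = 239836543311/1078082000 ≈ 222.47)
(W + 3070996) + H = (-247751/236527 + 3070996) + 239836543311/1078082000 = 726373223141/236527 + 239836543311/1078082000 = 783146624968375282897/254995501214000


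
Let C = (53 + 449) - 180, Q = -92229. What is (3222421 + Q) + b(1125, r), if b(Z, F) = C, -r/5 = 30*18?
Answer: 3130514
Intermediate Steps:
r = -2700 (r = -150*18 = -5*540 = -2700)
C = 322 (C = 502 - 180 = 322)
b(Z, F) = 322
(3222421 + Q) + b(1125, r) = (3222421 - 92229) + 322 = 3130192 + 322 = 3130514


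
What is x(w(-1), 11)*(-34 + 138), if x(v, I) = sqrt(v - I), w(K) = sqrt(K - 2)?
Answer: 104*sqrt(-11 + I*sqrt(3)) ≈ 27.073 + 345.99*I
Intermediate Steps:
w(K) = sqrt(-2 + K)
x(w(-1), 11)*(-34 + 138) = sqrt(sqrt(-2 - 1) - 1*11)*(-34 + 138) = sqrt(sqrt(-3) - 11)*104 = sqrt(I*sqrt(3) - 11)*104 = sqrt(-11 + I*sqrt(3))*104 = 104*sqrt(-11 + I*sqrt(3))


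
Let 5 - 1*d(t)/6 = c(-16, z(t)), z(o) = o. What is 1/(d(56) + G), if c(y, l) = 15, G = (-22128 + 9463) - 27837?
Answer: -1/40562 ≈ -2.4654e-5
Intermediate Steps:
G = -40502 (G = -12665 - 27837 = -40502)
d(t) = -60 (d(t) = 30 - 6*15 = 30 - 90 = -60)
1/(d(56) + G) = 1/(-60 - 40502) = 1/(-40562) = -1/40562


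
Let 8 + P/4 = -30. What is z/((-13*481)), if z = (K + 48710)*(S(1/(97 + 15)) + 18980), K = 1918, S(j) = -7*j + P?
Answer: -3812883279/25012 ≈ -1.5244e+5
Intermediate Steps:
P = -152 (P = -32 + 4*(-30) = -32 - 120 = -152)
S(j) = -152 - 7*j (S(j) = -7*j - 152 = -152 - 7*j)
z = 3812883279/4 (z = (1918 + 48710)*((-152 - 7/(97 + 15)) + 18980) = 50628*((-152 - 7/112) + 18980) = 50628*((-152 - 7*1/112) + 18980) = 50628*((-152 - 1/16) + 18980) = 50628*(-2433/16 + 18980) = 50628*(301247/16) = 3812883279/4 ≈ 9.5322e+8)
z/((-13*481)) = 3812883279/(4*((-13*481))) = (3812883279/4)/(-6253) = (3812883279/4)*(-1/6253) = -3812883279/25012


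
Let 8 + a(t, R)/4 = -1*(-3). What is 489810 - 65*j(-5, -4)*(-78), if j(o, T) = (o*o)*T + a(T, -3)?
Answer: -118590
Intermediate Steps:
a(t, R) = -20 (a(t, R) = -32 + 4*(-1*(-3)) = -32 + 4*3 = -32 + 12 = -20)
j(o, T) = -20 + T*o² (j(o, T) = (o*o)*T - 20 = o²*T - 20 = T*o² - 20 = -20 + T*o²)
489810 - 65*j(-5, -4)*(-78) = 489810 - 65*(-20 - 4*(-5)²)*(-78) = 489810 - 65*(-20 - 4*25)*(-78) = 489810 - 65*(-20 - 100)*(-78) = 489810 - 65*(-120)*(-78) = 489810 + 7800*(-78) = 489810 - 608400 = -118590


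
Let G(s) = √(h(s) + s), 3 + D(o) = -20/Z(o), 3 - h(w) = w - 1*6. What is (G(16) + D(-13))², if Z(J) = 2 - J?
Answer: 16/9 ≈ 1.7778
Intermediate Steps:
h(w) = 9 - w (h(w) = 3 - (w - 1*6) = 3 - (w - 6) = 3 - (-6 + w) = 3 + (6 - w) = 9 - w)
D(o) = -3 - 20/(2 - o)
G(s) = 3 (G(s) = √((9 - s) + s) = √9 = 3)
(G(16) + D(-13))² = (3 + (26 - 3*(-13))/(-2 - 13))² = (3 + (26 + 39)/(-15))² = (3 - 1/15*65)² = (3 - 13/3)² = (-4/3)² = 16/9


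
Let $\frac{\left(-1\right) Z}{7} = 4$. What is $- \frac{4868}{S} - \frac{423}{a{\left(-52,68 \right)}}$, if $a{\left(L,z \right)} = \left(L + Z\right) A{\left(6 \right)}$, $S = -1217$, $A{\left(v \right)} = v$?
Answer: $\frac{781}{160} \approx 4.8812$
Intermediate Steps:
$Z = -28$ ($Z = \left(-7\right) 4 = -28$)
$a{\left(L,z \right)} = -168 + 6 L$ ($a{\left(L,z \right)} = \left(L - 28\right) 6 = \left(-28 + L\right) 6 = -168 + 6 L$)
$- \frac{4868}{S} - \frac{423}{a{\left(-52,68 \right)}} = - \frac{4868}{-1217} - \frac{423}{-168 + 6 \left(-52\right)} = \left(-4868\right) \left(- \frac{1}{1217}\right) - \frac{423}{-168 - 312} = 4 - \frac{423}{-480} = 4 - - \frac{141}{160} = 4 + \frac{141}{160} = \frac{781}{160}$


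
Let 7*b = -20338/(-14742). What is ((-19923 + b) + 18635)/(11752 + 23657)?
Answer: -66446767/1826998173 ≈ -0.036369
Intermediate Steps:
b = 10169/51597 (b = (-20338/(-14742))/7 = (-20338*(-1/14742))/7 = (1/7)*(10169/7371) = 10169/51597 ≈ 0.19709)
((-19923 + b) + 18635)/(11752 + 23657) = ((-19923 + 10169/51597) + 18635)/(11752 + 23657) = (-1027956862/51597 + 18635)/35409 = -66446767/51597*1/35409 = -66446767/1826998173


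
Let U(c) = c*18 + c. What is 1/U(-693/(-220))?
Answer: 20/1197 ≈ 0.016708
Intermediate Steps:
U(c) = 19*c (U(c) = 18*c + c = 19*c)
1/U(-693/(-220)) = 1/(19*(-693/(-220))) = 1/(19*(-693*(-1/220))) = 1/(19*(63/20)) = 1/(1197/20) = 20/1197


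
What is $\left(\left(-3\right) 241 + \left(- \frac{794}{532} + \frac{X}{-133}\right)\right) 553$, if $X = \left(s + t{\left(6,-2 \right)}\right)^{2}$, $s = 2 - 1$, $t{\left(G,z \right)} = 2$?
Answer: $- \frac{15225907}{38} \approx -4.0068 \cdot 10^{5}$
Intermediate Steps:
$s = 1$
$X = 9$ ($X = \left(1 + 2\right)^{2} = 3^{2} = 9$)
$\left(\left(-3\right) 241 + \left(- \frac{794}{532} + \frac{X}{-133}\right)\right) 553 = \left(\left(-3\right) 241 + \left(- \frac{794}{532} + \frac{9}{-133}\right)\right) 553 = \left(-723 + \left(\left(-794\right) \frac{1}{532} + 9 \left(- \frac{1}{133}\right)\right)\right) 553 = \left(-723 - \frac{415}{266}\right) 553 = \left(- \frac{192733}{266}\right) 553 = - \frac{15225907}{38}$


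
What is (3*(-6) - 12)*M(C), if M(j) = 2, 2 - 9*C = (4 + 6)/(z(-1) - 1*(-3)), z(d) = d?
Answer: -60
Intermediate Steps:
C = -⅓ (C = 2/9 - (4 + 6)/(9*(-1 - 1*(-3))) = 2/9 - 10/(9*(-1 + 3)) = 2/9 - 10/(9*2) = 2/9 - ⅑*5 = 2/9 - 5/9 = -⅓ ≈ -0.33333)
(3*(-6) - 12)*M(C) = (3*(-6) - 12)*2 = (-18 - 12)*2 = -30*2 = -60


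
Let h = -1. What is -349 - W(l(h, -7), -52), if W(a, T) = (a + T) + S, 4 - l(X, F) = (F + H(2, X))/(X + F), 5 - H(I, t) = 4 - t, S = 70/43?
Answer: -103803/344 ≈ -301.75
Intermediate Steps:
S = 70/43 (S = 70*(1/43) = 70/43 ≈ 1.6279)
H(I, t) = 1 + t (H(I, t) = 5 - (4 - t) = 5 + (-4 + t) = 1 + t)
l(X, F) = 4 - (1 + F + X)/(F + X) (l(X, F) = 4 - (F + (1 + X))/(X + F) = 4 - (1 + F + X)/(F + X))
W(a, T) = 70/43 + T + a (W(a, T) = (a + T) + 70/43 = (T + a) + 70/43 = 70/43 + T + a)
-349 - W(l(h, -7), -52) = -349 - (70/43 - 52 + (-1 + 3*(-7) + 3*(-1))/(-7 - 1)) = -349 - (70/43 - 52 + (-1 - 21 - 3)/(-8)) = -349 - (70/43 - 52 - 1/8*(-25)) = -349 - (70/43 - 52 + 25/8) = -349 - 1*(-16253/344) = -349 + 16253/344 = -103803/344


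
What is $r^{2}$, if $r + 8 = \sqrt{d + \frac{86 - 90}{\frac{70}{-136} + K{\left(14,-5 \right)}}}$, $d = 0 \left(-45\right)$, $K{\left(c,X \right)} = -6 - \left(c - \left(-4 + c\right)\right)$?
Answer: $\frac{46032}{715} - \frac{64 \sqrt{12155}}{715} \approx 54.512$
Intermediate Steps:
$K{\left(c,X \right)} = -10$ ($K{\left(c,X \right)} = -6 - 4 = -10$)
$d = 0$
$r = -8 + \frac{4 \sqrt{12155}}{715}$ ($r = -8 + \sqrt{0 + \frac{86 - 90}{\frac{70}{-136} - 10}} = -8 + \sqrt{0 - \frac{4}{70 \left(- \frac{1}{136}\right) - 10}} = -8 + \sqrt{0 - \frac{4}{- \frac{35}{68} - 10}} = -8 + \sqrt{0 - \frac{4}{- \frac{715}{68}}} = -8 + \sqrt{0 - - \frac{272}{715}} = -8 + \sqrt{0 + \frac{272}{715}} = -8 + \sqrt{\frac{272}{715}} = -8 + \frac{4 \sqrt{12155}}{715} \approx -7.3832$)
$r^{2} = \left(-8 + \frac{4 \sqrt{12155}}{715}\right)^{2}$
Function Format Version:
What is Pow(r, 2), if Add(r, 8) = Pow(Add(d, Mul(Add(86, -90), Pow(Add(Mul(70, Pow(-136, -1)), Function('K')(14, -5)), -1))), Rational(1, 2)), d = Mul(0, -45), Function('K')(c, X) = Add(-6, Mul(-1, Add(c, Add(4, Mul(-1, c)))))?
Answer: Add(Rational(46032, 715), Mul(Rational(-64, 715), Pow(12155, Rational(1, 2)))) ≈ 54.512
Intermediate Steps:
Function('K')(c, X) = -10 (Function('K')(c, X) = Add(-6, Mul(-1, 4)) = Add(-6, -4) = -10)
d = 0
r = Add(-8, Mul(Rational(4, 715), Pow(12155, Rational(1, 2)))) (r = Add(-8, Pow(Add(0, Mul(Add(86, -90), Pow(Add(Mul(70, Pow(-136, -1)), -10), -1))), Rational(1, 2))) = Add(-8, Pow(Add(0, Mul(-4, Pow(Add(Mul(70, Rational(-1, 136)), -10), -1))), Rational(1, 2))) = Add(-8, Pow(Add(0, Mul(-4, Pow(Add(Rational(-35, 68), -10), -1))), Rational(1, 2))) = Add(-8, Pow(Add(0, Mul(-4, Pow(Rational(-715, 68), -1))), Rational(1, 2))) = Add(-8, Pow(Add(0, Mul(-4, Rational(-68, 715))), Rational(1, 2))) = Add(-8, Pow(Add(0, Rational(272, 715)), Rational(1, 2))) = Add(-8, Pow(Rational(272, 715), Rational(1, 2))) = Add(-8, Mul(Rational(4, 715), Pow(12155, Rational(1, 2)))) ≈ -7.3832)
Pow(r, 2) = Pow(Add(-8, Mul(Rational(4, 715), Pow(12155, Rational(1, 2)))), 2)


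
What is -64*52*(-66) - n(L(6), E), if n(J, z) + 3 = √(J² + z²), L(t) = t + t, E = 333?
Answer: 219651 - 39*√73 ≈ 2.1932e+5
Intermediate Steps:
L(t) = 2*t
n(J, z) = -3 + √(J² + z²)
-64*52*(-66) - n(L(6), E) = -64*52*(-66) - (-3 + √((2*6)² + 333²)) = -3328*(-66) - (-3 + √(12² + 110889)) = 219648 - (-3 + √(144 + 110889)) = 219648 - (-3 + √111033) = 219648 - (-3 + 39*√73) = 219648 + (3 - 39*√73) = 219651 - 39*√73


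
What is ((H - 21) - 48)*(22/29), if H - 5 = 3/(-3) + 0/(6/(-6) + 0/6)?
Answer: -1430/29 ≈ -49.310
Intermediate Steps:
H = 4 (H = 5 + (3/(-3) + 0/(6/(-6) + 0/6)) = 5 + (3*(-⅓) + 0/(6*(-⅙) + 0*(⅙))) = 5 + (-1 + 0/(-1 + 0)) = 5 + (-1 + 0/(-1)) = 5 + (-1 + 0*(-1)) = 5 + (-1 + 0) = 5 - 1 = 4)
((H - 21) - 48)*(22/29) = ((4 - 21) - 48)*(22/29) = (-17 - 48)*(22*(1/29)) = -65*22/29 = -1430/29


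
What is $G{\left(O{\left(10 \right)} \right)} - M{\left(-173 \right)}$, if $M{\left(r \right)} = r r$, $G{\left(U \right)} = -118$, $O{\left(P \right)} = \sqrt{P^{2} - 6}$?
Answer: $-30047$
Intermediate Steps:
$O{\left(P \right)} = \sqrt{-6 + P^{2}}$
$M{\left(r \right)} = r^{2}$
$G{\left(O{\left(10 \right)} \right)} - M{\left(-173 \right)} = -118 - \left(-173\right)^{2} = -118 - 29929 = -30047$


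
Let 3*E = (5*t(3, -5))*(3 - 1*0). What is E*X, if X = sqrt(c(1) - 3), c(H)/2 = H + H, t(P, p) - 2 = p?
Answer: -15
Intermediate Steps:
t(P, p) = 2 + p
c(H) = 4*H (c(H) = 2*(H + H) = 2*(2*H) = 4*H)
X = 1 (X = sqrt(4*1 - 3) = sqrt(4 - 3) = sqrt(1) = 1)
E = -15 (E = ((5*(2 - 5))*(3 - 1*0))/3 = ((5*(-3))*(3 + 0))/3 = (-15*3)/3 = (1/3)*(-45) = -15)
E*X = -15*1 = -15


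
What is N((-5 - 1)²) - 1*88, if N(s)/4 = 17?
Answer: -20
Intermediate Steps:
N(s) = 68 (N(s) = 4*17 = 68)
N((-5 - 1)²) - 1*88 = 68 - 1*88 = 68 - 88 = -20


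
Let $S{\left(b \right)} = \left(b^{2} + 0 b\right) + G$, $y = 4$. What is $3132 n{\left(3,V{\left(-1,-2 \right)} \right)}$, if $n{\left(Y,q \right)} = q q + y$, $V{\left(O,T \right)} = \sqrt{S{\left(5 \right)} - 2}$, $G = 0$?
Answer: $84564$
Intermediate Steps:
$S{\left(b \right)} = b^{2}$ ($S{\left(b \right)} = \left(b^{2} + 0 b\right) + 0 = \left(b^{2} + 0\right) + 0 = b^{2} + 0 = b^{2}$)
$V{\left(O,T \right)} = \sqrt{23}$ ($V{\left(O,T \right)} = \sqrt{5^{2} - 2} = \sqrt{25 - 2} = \sqrt{23}$)
$n{\left(Y,q \right)} = 4 + q^{2}$ ($n{\left(Y,q \right)} = q q + 4 = q^{2} + 4 = 4 + q^{2}$)
$3132 n{\left(3,V{\left(-1,-2 \right)} \right)} = 3132 \left(4 + \left(\sqrt{23}\right)^{2}\right) = 3132 \left(4 + 23\right) = 3132 \cdot 27 = 84564$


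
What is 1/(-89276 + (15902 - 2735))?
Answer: -1/76109 ≈ -1.3139e-5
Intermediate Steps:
1/(-89276 + (15902 - 2735)) = 1/(-89276 + 13167) = 1/(-76109) = -1/76109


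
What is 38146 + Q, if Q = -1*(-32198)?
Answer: 70344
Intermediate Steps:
Q = 32198
38146 + Q = 38146 + 32198 = 70344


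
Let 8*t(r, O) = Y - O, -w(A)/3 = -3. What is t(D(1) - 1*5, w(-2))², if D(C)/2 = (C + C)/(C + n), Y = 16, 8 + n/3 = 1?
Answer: 49/64 ≈ 0.76563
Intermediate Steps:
n = -21 (n = -24 + 3*1 = -24 + 3 = -21)
w(A) = 9 (w(A) = -3*(-3) = 9)
D(C) = 4*C/(-21 + C) (D(C) = 2*((C + C)/(C - 21)) = 2*((2*C)/(-21 + C)) = 2*(2*C/(-21 + C)) = 4*C/(-21 + C))
t(r, O) = 2 - O/8 (t(r, O) = (16 - O)/8 = 2 - O/8)
t(D(1) - 1*5, w(-2))² = (2 - ⅛*9)² = (2 - 9/8)² = (7/8)² = 49/64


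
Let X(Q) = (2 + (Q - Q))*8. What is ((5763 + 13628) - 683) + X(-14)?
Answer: 18724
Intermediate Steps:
X(Q) = 16 (X(Q) = (2 + 0)*8 = 2*8 = 16)
((5763 + 13628) - 683) + X(-14) = ((5763 + 13628) - 683) + 16 = (19391 - 683) + 16 = 18708 + 16 = 18724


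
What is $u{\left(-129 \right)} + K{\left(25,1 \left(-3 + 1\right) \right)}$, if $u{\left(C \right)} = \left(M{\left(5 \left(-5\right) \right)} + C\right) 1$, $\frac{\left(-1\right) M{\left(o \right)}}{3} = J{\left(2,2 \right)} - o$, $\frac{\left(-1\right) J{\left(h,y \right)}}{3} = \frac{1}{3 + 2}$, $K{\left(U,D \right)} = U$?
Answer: $- \frac{886}{5} \approx -177.2$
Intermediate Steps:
$J{\left(h,y \right)} = - \frac{3}{5}$ ($J{\left(h,y \right)} = - \frac{3}{3 + 2} = - \frac{3}{5}$)
$M{\left(o \right)} = \frac{9}{5} + 3 o$ ($M{\left(o \right)} = - 3 \left(- \frac{3}{5} - o\right) = \frac{9}{5} + 3 o$)
$u{\left(C \right)} = - \frac{366}{5} + C$ ($u{\left(C \right)} = \left(\left(\frac{9}{5} + 3 \cdot 5 \left(-5\right)\right) + C\right) 1 = \left(\left(\frac{9}{5} + 3 \left(-25\right)\right) + C\right) 1 = \left(\left(\frac{9}{5} - 75\right) + C\right) 1 = \left(- \frac{366}{5} + C\right) 1 = - \frac{366}{5} + C$)
$u{\left(-129 \right)} + K{\left(25,1 \left(-3 + 1\right) \right)} = \left(- \frac{366}{5} - 129\right) + 25 = - \frac{1011}{5} + 25 = - \frac{886}{5}$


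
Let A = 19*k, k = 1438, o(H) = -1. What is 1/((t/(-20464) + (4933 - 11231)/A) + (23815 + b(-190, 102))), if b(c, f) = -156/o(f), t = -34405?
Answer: 279558704/6701707259153 ≈ 4.1715e-5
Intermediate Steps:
b(c, f) = 156 (b(c, f) = -156/(-1) = -156*(-1) = 156)
A = 27322 (A = 19*1438 = 27322)
1/((t/(-20464) + (4933 - 11231)/A) + (23815 + b(-190, 102))) = 1/((-34405/(-20464) + (4933 - 11231)/27322) + (23815 + 156)) = 1/((-34405*(-1/20464) - 6298*1/27322) + 23971) = 1/((34405/20464 - 3149/13661) + 23971) = 1/(405565569/279558704 + 23971) = 1/(6701707259153/279558704) = 279558704/6701707259153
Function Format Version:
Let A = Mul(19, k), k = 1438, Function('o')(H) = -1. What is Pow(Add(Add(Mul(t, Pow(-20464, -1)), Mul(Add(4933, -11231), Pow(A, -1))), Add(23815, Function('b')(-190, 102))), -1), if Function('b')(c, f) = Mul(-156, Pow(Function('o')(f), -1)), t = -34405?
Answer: Rational(279558704, 6701707259153) ≈ 4.1715e-5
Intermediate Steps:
Function('b')(c, f) = 156 (Function('b')(c, f) = Mul(-156, Pow(-1, -1)) = Mul(-156, -1) = 156)
A = 27322 (A = Mul(19, 1438) = 27322)
Pow(Add(Add(Mul(t, Pow(-20464, -1)), Mul(Add(4933, -11231), Pow(A, -1))), Add(23815, Function('b')(-190, 102))), -1) = Pow(Add(Add(Mul(-34405, Pow(-20464, -1)), Mul(Add(4933, -11231), Pow(27322, -1))), Add(23815, 156)), -1) = Pow(Add(Add(Mul(-34405, Rational(-1, 20464)), Mul(-6298, Rational(1, 27322))), 23971), -1) = Pow(Add(Add(Rational(34405, 20464), Rational(-3149, 13661)), 23971), -1) = Pow(Add(Rational(405565569, 279558704), 23971), -1) = Pow(Rational(6701707259153, 279558704), -1) = Rational(279558704, 6701707259153)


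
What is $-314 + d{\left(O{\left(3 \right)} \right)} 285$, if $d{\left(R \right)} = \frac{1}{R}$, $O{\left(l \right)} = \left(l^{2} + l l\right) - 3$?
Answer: $-295$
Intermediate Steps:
$O{\left(l \right)} = -3 + 2 l^{2}$ ($O{\left(l \right)} = \left(l^{2} + l^{2}\right) - 3 = 2 l^{2} - 3 = -3 + 2 l^{2}$)
$-314 + d{\left(O{\left(3 \right)} \right)} 285 = -314 + \frac{1}{-3 + 2 \cdot 3^{2}} \cdot 285 = -314 + \frac{1}{-3 + 2 \cdot 9} \cdot 285 = -314 + \frac{1}{-3 + 18} \cdot 285 = -314 + \frac{1}{15} \cdot 285 = -314 + 19 = -295$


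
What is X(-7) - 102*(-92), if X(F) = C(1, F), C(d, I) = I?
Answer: 9377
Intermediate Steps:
X(F) = F
X(-7) - 102*(-92) = -7 - 102*(-92) = -7 + 9384 = 9377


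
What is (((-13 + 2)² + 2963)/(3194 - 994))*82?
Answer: 31611/275 ≈ 114.95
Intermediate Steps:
(((-13 + 2)² + 2963)/(3194 - 994))*82 = (((-11)² + 2963)/2200)*82 = ((121 + 2963)*(1/2200))*82 = (3084*(1/2200))*82 = (771/550)*82 = 31611/275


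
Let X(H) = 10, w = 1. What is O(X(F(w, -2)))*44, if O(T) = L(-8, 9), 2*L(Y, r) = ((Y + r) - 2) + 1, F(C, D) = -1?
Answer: 0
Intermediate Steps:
L(Y, r) = -½ + Y/2 + r/2 (L(Y, r) = (((Y + r) - 2) + 1)/2 = ((-2 + Y + r) + 1)/2 = (-1 + Y + r)/2 = -½ + Y/2 + r/2)
O(T) = 0 (O(T) = -½ + (½)*(-8) + (½)*9 = -½ - 4 + 9/2 = 0)
O(X(F(w, -2)))*44 = 0*44 = 0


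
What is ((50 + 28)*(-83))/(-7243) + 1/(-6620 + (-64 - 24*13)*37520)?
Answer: 1699359734837/1901214490560 ≈ 0.89383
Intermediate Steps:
((50 + 28)*(-83))/(-7243) + 1/(-6620 + (-64 - 24*13)*37520) = (78*(-83))*(-1/7243) + (1/37520)/(-6620 + (-64 - 312)) = -6474*(-1/7243) + (1/37520)/(-6620 - 376) = 6474/7243 + (1/37520)/(-6996) = 6474/7243 - 1/6996*1/37520 = 6474/7243 - 1/262489920 = 1699359734837/1901214490560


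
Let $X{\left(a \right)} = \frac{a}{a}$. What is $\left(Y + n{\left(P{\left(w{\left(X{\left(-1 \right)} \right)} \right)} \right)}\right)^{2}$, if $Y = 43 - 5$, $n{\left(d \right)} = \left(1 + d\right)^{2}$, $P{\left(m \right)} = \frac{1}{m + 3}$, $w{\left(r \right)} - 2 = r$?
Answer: $\frac{2007889}{1296} \approx 1549.3$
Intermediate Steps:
$X{\left(a \right)} = 1$
$w{\left(r \right)} = 2 + r$
$P{\left(m \right)} = \frac{1}{3 + m}$
$Y = 38$ ($Y = 43 - 5 = 38$)
$\left(Y + n{\left(P{\left(w{\left(X{\left(-1 \right)} \right)} \right)} \right)}\right)^{2} = \left(38 + \left(1 + \frac{1}{3 + \left(2 + 1\right)}\right)^{2}\right)^{2} = \left(38 + \left(1 + \frac{1}{3 + 3}\right)^{2}\right)^{2} = \left(38 + \left(1 + \frac{1}{6}\right)^{2}\right)^{2} = \left(38 + \left(\frac{7}{6}\right)^{2}\right)^{2} = \left(38 + \frac{49}{36}\right)^{2} = \left(\frac{1417}{36}\right)^{2} = \frac{2007889}{1296}$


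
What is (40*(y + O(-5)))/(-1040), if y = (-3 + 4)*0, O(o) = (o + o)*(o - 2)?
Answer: -35/13 ≈ -2.6923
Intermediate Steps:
O(o) = 2*o*(-2 + o) (O(o) = (2*o)*(-2 + o) = 2*o*(-2 + o))
y = 0 (y = 1*0 = 0)
(40*(y + O(-5)))/(-1040) = (40*(0 + 2*(-5)*(-2 - 5)))/(-1040) = (40*(0 + 2*(-5)*(-7)))*(-1/1040) = (40*(0 + 70))*(-1/1040) = (40*70)*(-1/1040) = 2800*(-1/1040) = -35/13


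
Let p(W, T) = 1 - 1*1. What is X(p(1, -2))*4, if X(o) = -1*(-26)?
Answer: 104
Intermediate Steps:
p(W, T) = 0 (p(W, T) = 1 - 1 = 0)
X(o) = 26
X(p(1, -2))*4 = 26*4 = 104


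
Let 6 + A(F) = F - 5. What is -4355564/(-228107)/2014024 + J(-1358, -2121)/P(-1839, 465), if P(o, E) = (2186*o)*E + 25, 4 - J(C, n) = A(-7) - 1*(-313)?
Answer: 2068913554885057/214698048498944817070 ≈ 9.6364e-6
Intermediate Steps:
A(F) = -11 + F (A(F) = -6 + (F - 5) = -6 + (-5 + F) = -11 + F)
J(C, n) = -291 (J(C, n) = 4 - ((-11 - 7) - 1*(-313)) = 4 - (-18 + 313) = 4 - 1*295 = 4 - 295 = -291)
P(o, E) = 25 + 2186*E*o (P(o, E) = 2186*E*o + 25 = 25 + 2186*E*o)
-4355564/(-228107)/2014024 + J(-1358, -2121)/P(-1839, 465) = -4355564/(-228107)/2014024 - 291/(25 + 2186*465*(-1839)) = -4355564*(-1/228107)*(1/2014024) - 291/(25 - 1869325110) = (4355564/228107)*(1/2014024) - 291/(-1869325085) = 1088891/114853243142 - 291*(-1/1869325085) = 1088891/114853243142 + 291/1869325085 = 2068913554885057/214698048498944817070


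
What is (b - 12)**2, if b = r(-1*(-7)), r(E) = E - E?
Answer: 144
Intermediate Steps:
r(E) = 0
b = 0
(b - 12)**2 = (0 - 12)**2 = (-12)**2 = 144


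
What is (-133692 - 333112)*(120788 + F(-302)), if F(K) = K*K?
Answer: -98958713568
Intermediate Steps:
F(K) = K²
(-133692 - 333112)*(120788 + F(-302)) = (-133692 - 333112)*(120788 + (-302)²) = -466804*(120788 + 91204) = -466804*211992 = -98958713568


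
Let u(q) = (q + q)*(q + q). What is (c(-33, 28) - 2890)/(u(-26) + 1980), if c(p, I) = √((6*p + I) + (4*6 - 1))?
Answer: -1445/2342 + 7*I*√3/4684 ≈ -0.61699 + 0.0025885*I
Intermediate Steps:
u(q) = 4*q² (u(q) = (2*q)*(2*q) = 4*q²)
c(p, I) = √(23 + I + 6*p) (c(p, I) = √((I + 6*p) + (24 - 1)) = √((I + 6*p) + 23) = √(23 + I + 6*p))
(c(-33, 28) - 2890)/(u(-26) + 1980) = (√(23 + 28 + 6*(-33)) - 2890)/(4*(-26)² + 1980) = (√(23 + 28 - 198) - 2890)/(4*676 + 1980) = (√(-147) - 2890)/(2704 + 1980) = (7*I*√3 - 2890)/4684 = (-2890 + 7*I*√3)*(1/4684) = -1445/2342 + 7*I*√3/4684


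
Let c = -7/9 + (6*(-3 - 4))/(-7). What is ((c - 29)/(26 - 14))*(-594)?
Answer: 1177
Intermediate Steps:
c = 47/9 (c = -7*⅑ + (6*(-7))*(-⅐) = -7/9 - 42*(-⅐) = -7/9 + 6 = 47/9 ≈ 5.2222)
((c - 29)/(26 - 14))*(-594) = ((47/9 - 29)/(26 - 14))*(-594) = -214/9/12*(-594) = -214/9*1/12*(-594) = -107/54*(-594) = 1177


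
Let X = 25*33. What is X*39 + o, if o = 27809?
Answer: 59984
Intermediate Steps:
X = 825
X*39 + o = 825*39 + 27809 = 32175 + 27809 = 59984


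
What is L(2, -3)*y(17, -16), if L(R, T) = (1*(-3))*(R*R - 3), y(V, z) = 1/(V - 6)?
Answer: -3/11 ≈ -0.27273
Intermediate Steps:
y(V, z) = 1/(-6 + V)
L(R, T) = 9 - 3*R**2 (L(R, T) = -3*(R**2 - 3) = -3*(-3 + R**2) = 9 - 3*R**2)
L(2, -3)*y(17, -16) = (9 - 3*2**2)/(-6 + 17) = (9 - 3*4)/11 = (9 - 12)*(1/11) = -3*1/11 = -3/11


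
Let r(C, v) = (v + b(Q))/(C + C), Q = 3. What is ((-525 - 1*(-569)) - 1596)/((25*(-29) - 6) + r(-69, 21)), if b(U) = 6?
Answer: 71392/33635 ≈ 2.1226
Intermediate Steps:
r(C, v) = (6 + v)/(2*C) (r(C, v) = (v + 6)/(C + C) = (6 + v)/((2*C)) = (6 + v)*(1/(2*C)) = (6 + v)/(2*C))
((-525 - 1*(-569)) - 1596)/((25*(-29) - 6) + r(-69, 21)) = ((-525 - 1*(-569)) - 1596)/((25*(-29) - 6) + (½)*(6 + 21)/(-69)) = ((-525 + 569) - 1596)/((-725 - 6) + (½)*(-1/69)*27) = (44 - 1596)/(-731 - 9/46) = -1552/(-33635/46) = -1552*(-46/33635) = 71392/33635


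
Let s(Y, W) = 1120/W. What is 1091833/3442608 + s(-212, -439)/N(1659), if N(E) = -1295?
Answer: 17844806875/55918281744 ≈ 0.31912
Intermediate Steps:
1091833/3442608 + s(-212, -439)/N(1659) = 1091833/3442608 + (1120/(-439))/(-1295) = 1091833*(1/3442608) + (1120*(-1/439))*(-1/1295) = 1091833/3442608 - 1120/439*(-1/1295) = 1091833/3442608 + 32/16243 = 17844806875/55918281744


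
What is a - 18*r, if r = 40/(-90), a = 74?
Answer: 82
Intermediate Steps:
r = -4/9 (r = 40*(-1/90) = -4/9 ≈ -0.44444)
a - 18*r = 74 - 18*(-4/9) = 74 + 8 = 82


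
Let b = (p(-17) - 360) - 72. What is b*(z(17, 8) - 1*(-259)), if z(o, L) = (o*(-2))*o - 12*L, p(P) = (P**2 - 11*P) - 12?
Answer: -13280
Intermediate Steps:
p(P) = -12 + P**2 - 11*P
z(o, L) = -12*L - 2*o**2 (z(o, L) = (-2*o)*o - 12*L = -2*o**2 - 12*L = -12*L - 2*o**2)
b = 32 (b = ((-12 + (-17)**2 - 11*(-17)) - 360) - 72 = ((-12 + 289 + 187) - 360) - 72 = (464 - 360) - 72 = 104 - 72 = 32)
b*(z(17, 8) - 1*(-259)) = 32*((-12*8 - 2*17**2) - 1*(-259)) = 32*((-96 - 2*289) + 259) = 32*((-96 - 578) + 259) = 32*(-674 + 259) = 32*(-415) = -13280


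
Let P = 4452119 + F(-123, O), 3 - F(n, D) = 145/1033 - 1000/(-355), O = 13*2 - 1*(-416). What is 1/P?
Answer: 73343/326531766951 ≈ 2.2461e-7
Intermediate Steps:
O = 442 (O = 26 + 416 = 442)
F(n, D) = 3134/73343 (F(n, D) = 3 - (145/1033 - 1000/(-355)) = 3 - (145*(1/1033) - 1000*(-1/355)) = 3 - (145/1033 + 200/71) = 3 - 1*216895/73343 = 3 - 216895/73343 = 3134/73343)
P = 326531766951/73343 (P = 4452119 + 3134/73343 = 326531766951/73343 ≈ 4.4521e+6)
1/P = 1/(326531766951/73343) = 73343/326531766951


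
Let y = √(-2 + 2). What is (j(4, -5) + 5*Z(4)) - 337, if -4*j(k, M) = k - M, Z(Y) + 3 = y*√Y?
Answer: -1417/4 ≈ -354.25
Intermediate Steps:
y = 0 (y = √0 = 0)
Z(Y) = -3 (Z(Y) = -3 + 0*√Y = -3 + 0 = -3)
j(k, M) = -k/4 + M/4 (j(k, M) = -(k - M)/4 = -k/4 + M/4)
(j(4, -5) + 5*Z(4)) - 337 = ((-¼*4 + (¼)*(-5)) + 5*(-3)) - 337 = ((-1 - 5/4) - 15) - 337 = (-9/4 - 15) - 337 = -69/4 - 337 = -1417/4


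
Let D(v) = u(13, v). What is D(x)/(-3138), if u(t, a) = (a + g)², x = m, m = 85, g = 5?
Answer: -1350/523 ≈ -2.5813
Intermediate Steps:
x = 85
u(t, a) = (5 + a)² (u(t, a) = (a + 5)² = (5 + a)²)
D(v) = (5 + v)²
D(x)/(-3138) = (5 + 85)²/(-3138) = 90²*(-1/3138) = 8100*(-1/3138) = -1350/523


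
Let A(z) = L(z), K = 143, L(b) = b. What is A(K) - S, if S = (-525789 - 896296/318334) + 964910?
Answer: -69870363178/159167 ≈ -4.3898e+5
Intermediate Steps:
S = 69893124059/159167 (S = (-525789 - 896296*1/318334) + 964910 = (-525789 - 448148/159167) + 964910 = -83688705911/159167 + 964910 = 69893124059/159167 ≈ 4.3912e+5)
A(z) = z
A(K) - S = 143 - 1*69893124059/159167 = 143 - 69893124059/159167 = -69870363178/159167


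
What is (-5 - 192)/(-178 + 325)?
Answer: -197/147 ≈ -1.3401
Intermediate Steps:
(-5 - 192)/(-178 + 325) = -197/147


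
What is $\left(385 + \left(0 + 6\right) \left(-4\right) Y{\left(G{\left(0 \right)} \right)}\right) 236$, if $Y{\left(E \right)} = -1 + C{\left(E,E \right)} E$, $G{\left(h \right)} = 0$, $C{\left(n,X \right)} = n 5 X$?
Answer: $96524$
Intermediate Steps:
$C{\left(n,X \right)} = 5 X n$ ($C{\left(n,X \right)} = 5 n X = 5 X n$)
$Y{\left(E \right)} = -1 + 5 E^{3}$ ($Y{\left(E \right)} = -1 + 5 E E E = -1 + 5 E^{2} E = -1 + 5 E^{3}$)
$\left(385 + \left(0 + 6\right) \left(-4\right) Y{\left(G{\left(0 \right)} \right)}\right) 236 = \left(385 + \left(0 + 6\right) \left(-4\right) \left(-1 + 5 \cdot 0^{3}\right)\right) 236 = \left(385 + 6 \left(-4\right) \left(-1 + 5 \cdot 0\right)\right) 236 = \left(385 - 24 \left(-1 + 0\right)\right) 236 = \left(385 - -24\right) 236 = \left(385 + 24\right) 236 = 409 \cdot 236 = 96524$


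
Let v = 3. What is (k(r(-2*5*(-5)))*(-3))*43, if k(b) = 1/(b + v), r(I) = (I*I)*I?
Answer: -129/125003 ≈ -0.0010320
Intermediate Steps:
r(I) = I³ (r(I) = I²*I = I³)
k(b) = 1/(3 + b) (k(b) = 1/(b + 3) = 1/(3 + b))
(k(r(-2*5*(-5)))*(-3))*43 = (-3/(3 + (-2*5*(-5))³))*43 = (-3/(3 + (-10*(-5))³))*43 = (-3/(3 + 50³))*43 = (-3/(3 + 125000))*43 = (-3/125003)*43 = ((1/125003)*(-3))*43 = -3/125003*43 = -129/125003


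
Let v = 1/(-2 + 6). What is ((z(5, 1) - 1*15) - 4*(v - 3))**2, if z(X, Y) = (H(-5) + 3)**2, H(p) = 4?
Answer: 2025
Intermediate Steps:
v = 1/4 ≈ 0.25000
z(X, Y) = 49 (z(X, Y) = (4 + 3)**2 = 7**2 = 49)
((z(5, 1) - 1*15) - 4*(v - 3))**2 = ((49 - 1*15) - 4*(1/4 - 3))**2 = ((49 - 15) - 4*(-11/4))**2 = (34 + 11)**2 = 45**2 = 2025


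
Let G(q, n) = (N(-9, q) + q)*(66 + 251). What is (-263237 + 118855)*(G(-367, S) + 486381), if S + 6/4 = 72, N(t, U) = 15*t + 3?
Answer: -47385883636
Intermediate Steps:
N(t, U) = 3 + 15*t
S = 141/2 (S = -3/2 + 72 = 141/2 ≈ 70.500)
G(q, n) = -41844 + 317*q (G(q, n) = ((3 + 15*(-9)) + q)*(66 + 251) = ((3 - 135) + q)*317 = (-132 + q)*317 = -41844 + 317*q)
(-263237 + 118855)*(G(-367, S) + 486381) = (-263237 + 118855)*((-41844 + 317*(-367)) + 486381) = -144382*((-41844 - 116339) + 486381) = -144382*(-158183 + 486381) = -144382*328198 = -47385883636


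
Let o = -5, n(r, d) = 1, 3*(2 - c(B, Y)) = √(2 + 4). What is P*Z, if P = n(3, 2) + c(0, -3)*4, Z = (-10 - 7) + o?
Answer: -198 + 88*√6/3 ≈ -126.15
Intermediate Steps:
c(B, Y) = 2 - √6/3 (c(B, Y) = 2 - √(2 + 4)/3 = 2 - √6/3)
Z = -22 (Z = (-10 - 7) - 5 = -17 - 5 = -22)
P = 9 - 4*√6/3 (P = 1 + (2 - √6/3)*4 = 1 + (8 - 4*√6/3) = 9 - 4*√6/3 ≈ 5.7340)
P*Z = (9 - 4*√6/3)*(-22) = -198 + 88*√6/3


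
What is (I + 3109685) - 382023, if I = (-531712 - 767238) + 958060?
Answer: 2386772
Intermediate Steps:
I = -340890 (I = -1298950 + 958060 = -340890)
(I + 3109685) - 382023 = (-340890 + 3109685) - 382023 = 2768795 - 382023 = 2386772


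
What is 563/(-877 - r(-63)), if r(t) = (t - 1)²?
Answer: -563/4973 ≈ -0.11321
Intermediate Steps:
r(t) = (-1 + t)²
563/(-877 - r(-63)) = 563/(-877 - (-1 - 63)²) = 563/(-877 - 1*(-64)²) = 563/(-877 - 1*4096) = 563/(-877 - 4096) = 563/(-4973) = 563*(-1/4973) = -563/4973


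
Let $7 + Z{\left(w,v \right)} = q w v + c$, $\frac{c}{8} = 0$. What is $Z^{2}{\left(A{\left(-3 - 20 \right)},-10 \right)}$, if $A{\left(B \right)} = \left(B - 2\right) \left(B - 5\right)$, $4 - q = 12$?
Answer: $3135216049$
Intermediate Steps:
$c = 0$ ($c = 8 \cdot 0 = 0$)
$q = -8$ ($q = 4 - 12 = -8$)
$A{\left(B \right)} = \left(-5 + B\right) \left(-2 + B\right)$ ($A{\left(B \right)} = \left(-2 + B\right) \left(-5 + B\right) = \left(-5 + B\right) \left(-2 + B\right)$)
$Z{\left(w,v \right)} = -7 - 8 v w$ ($Z{\left(w,v \right)} = -7 + \left(- 8 w v + 0\right) = -7 + \left(- 8 v w + 0\right) = -7 - 8 v w$)
$Z^{2}{\left(A{\left(-3 - 20 \right)},-10 \right)} = \left(-7 - - 80 \left(10 + \left(-3 - 20\right)^{2} - 7 \left(-3 - 20\right)\right)\right)^{2} = \left(-7 - - 80 \left(10 + \left(-23\right)^{2} - -161\right)\right)^{2} = \left(-7 - - 80 \left(10 + 529 + 161\right)\right)^{2} = \left(-7 - \left(-80\right) 700\right)^{2} = \left(-7 + 56000\right)^{2} = 55993^{2} = 3135216049$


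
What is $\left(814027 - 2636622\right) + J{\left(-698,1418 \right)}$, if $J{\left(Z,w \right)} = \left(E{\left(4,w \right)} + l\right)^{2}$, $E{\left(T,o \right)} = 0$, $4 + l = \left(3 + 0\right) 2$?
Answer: $-1822591$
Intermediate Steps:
$l = 2$ ($l = -4 + \left(3 + 0\right) 2 = -4 + 3 \cdot 2 = -4 + 6 = 2$)
$J{\left(Z,w \right)} = 4$ ($J{\left(Z,w \right)} = \left(0 + 2\right)^{2} = 2^{2} = 4$)
$\left(814027 - 2636622\right) + J{\left(-698,1418 \right)} = \left(814027 - 2636622\right) + 4 = -1822595 + 4 = -1822591$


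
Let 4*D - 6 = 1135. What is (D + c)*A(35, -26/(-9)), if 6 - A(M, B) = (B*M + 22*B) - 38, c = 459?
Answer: -538837/6 ≈ -89806.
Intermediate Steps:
D = 1141/4 (D = 3/2 + (1/4)*1135 = 3/2 + 1135/4 = 1141/4 ≈ 285.25)
A(M, B) = 44 - 22*B - B*M (A(M, B) = 6 - ((B*M + 22*B) - 38) = 6 - ((22*B + B*M) - 38) = 6 - (-38 + 22*B + B*M) = 6 + (38 - 22*B - B*M) = 44 - 22*B - B*M)
(D + c)*A(35, -26/(-9)) = (1141/4 + 459)*(44 - (-572)/(-9) - 1*(-26/(-9))*35) = 2977*(44 - (-572)*(-1)/9 - 1*(-26*(-1/9))*35)/4 = 2977*(44 - 22*26/9 - 1*26/9*35)/4 = 2977*(44 - 572/9 - 910/9)/4 = (2977/4)*(-362/3) = -538837/6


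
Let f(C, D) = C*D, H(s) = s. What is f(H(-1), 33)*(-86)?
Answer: 2838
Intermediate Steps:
f(H(-1), 33)*(-86) = -1*33*(-86) = -33*(-86) = 2838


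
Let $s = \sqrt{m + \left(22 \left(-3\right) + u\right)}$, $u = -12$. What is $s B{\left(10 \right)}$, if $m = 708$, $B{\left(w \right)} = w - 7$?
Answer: $9 \sqrt{70} \approx 75.299$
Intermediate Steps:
$B{\left(w \right)} = -7 + w$ ($B{\left(w \right)} = w - 7 = -7 + w$)
$s = 3 \sqrt{70}$ ($s = \sqrt{708 + \left(22 \left(-3\right) - 12\right)} = \sqrt{708 - 78} = \sqrt{630} = 3 \sqrt{70} \approx 25.1$)
$s B{\left(10 \right)} = 3 \sqrt{70} \left(-7 + 10\right) = 3 \sqrt{70} \cdot 3 = 9 \sqrt{70}$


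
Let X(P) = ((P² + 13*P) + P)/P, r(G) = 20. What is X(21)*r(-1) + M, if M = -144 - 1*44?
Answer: 512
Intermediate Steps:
M = -188 (M = -144 - 44 = -188)
X(P) = (P² + 14*P)/P
X(21)*r(-1) + M = (14 + 21)*20 - 188 = 35*20 - 188 = 700 - 188 = 512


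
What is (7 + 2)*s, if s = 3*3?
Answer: 81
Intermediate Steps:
s = 9
(7 + 2)*s = (7 + 2)*9 = 9*9 = 81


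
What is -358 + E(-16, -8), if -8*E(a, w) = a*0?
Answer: -358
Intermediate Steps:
E(a, w) = 0 (E(a, w) = -a*0/8 = -⅛*0 = 0)
-358 + E(-16, -8) = -358 + 0 = -358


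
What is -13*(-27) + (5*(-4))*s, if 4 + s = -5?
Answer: 531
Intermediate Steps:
s = -9 (s = -4 - 5 = -9)
-13*(-27) + (5*(-4))*s = -13*(-27) + (5*(-4))*(-9) = 351 - 20*(-9) = 351 + 180 = 531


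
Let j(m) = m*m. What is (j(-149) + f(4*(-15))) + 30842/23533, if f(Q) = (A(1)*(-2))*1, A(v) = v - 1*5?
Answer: 522675239/23533 ≈ 22210.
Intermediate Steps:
j(m) = m²
A(v) = -5 + v (A(v) = v - 5 = -5 + v)
f(Q) = 8 (f(Q) = ((-5 + 1)*(-2))*1 = -4*(-2)*1 = 8*1 = 8)
(j(-149) + f(4*(-15))) + 30842/23533 = ((-149)² + 8) + 30842/23533 = (22201 + 8) + 30842*(1/23533) = 22209 + 30842/23533 = 522675239/23533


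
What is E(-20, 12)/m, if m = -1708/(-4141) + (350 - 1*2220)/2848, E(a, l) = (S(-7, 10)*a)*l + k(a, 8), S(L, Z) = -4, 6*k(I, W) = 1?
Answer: -16985686312/4318929 ≈ -3932.8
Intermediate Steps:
k(I, W) = ⅙ (k(I, W) = (⅙)*1 = ⅙)
E(a, l) = ⅙ - 4*a*l (E(a, l) = (-4*a)*l + ⅙ = -4*a*l + ⅙ = ⅙ - 4*a*l)
m = -1439643/5896784 (m = -1708*(-1/4141) + (350 - 2220)*(1/2848) = 1708/4141 - 1870*1/2848 = 1708/4141 - 935/1424 = -1439643/5896784 ≈ -0.24414)
E(-20, 12)/m = (⅙ - 4*(-20)*12)/(-1439643/5896784) = (⅙ + 960)*(-5896784/1439643) = (5761/6)*(-5896784/1439643) = -16985686312/4318929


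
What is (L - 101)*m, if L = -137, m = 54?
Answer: -12852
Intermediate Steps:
(L - 101)*m = (-137 - 101)*54 = -238*54 = -12852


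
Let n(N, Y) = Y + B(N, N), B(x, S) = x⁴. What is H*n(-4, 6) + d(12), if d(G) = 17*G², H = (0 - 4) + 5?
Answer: 2710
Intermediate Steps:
H = 1 (H = -4 + 5 = 1)
n(N, Y) = Y + N⁴
H*n(-4, 6) + d(12) = 1*(6 + (-4)⁴) + 17*12² = 1*(6 + 256) + 17*144 = 1*262 + 2448 = 262 + 2448 = 2710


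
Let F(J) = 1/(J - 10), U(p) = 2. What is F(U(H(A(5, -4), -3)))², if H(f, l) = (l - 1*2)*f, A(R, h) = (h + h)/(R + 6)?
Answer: 1/64 ≈ 0.015625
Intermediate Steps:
A(R, h) = 2*h/(6 + R) (A(R, h) = (2*h)/(6 + R) = 2*h/(6 + R))
H(f, l) = f*(-2 + l) (H(f, l) = (l - 2)*f = (-2 + l)*f = f*(-2 + l))
F(J) = 1/(-10 + J)
F(U(H(A(5, -4), -3)))² = (1/(-10 + 2))² = (1/(-8))² = (-⅛)² = 1/64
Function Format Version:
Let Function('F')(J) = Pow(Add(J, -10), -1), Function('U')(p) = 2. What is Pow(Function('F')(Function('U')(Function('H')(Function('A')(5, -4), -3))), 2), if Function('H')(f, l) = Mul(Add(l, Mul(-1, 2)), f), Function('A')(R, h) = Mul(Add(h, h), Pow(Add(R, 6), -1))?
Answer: Rational(1, 64) ≈ 0.015625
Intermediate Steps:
Function('A')(R, h) = Mul(2, h, Pow(Add(6, R), -1)) (Function('A')(R, h) = Mul(Mul(2, h), Pow(Add(6, R), -1)) = Mul(2, h, Pow(Add(6, R), -1)))
Function('H')(f, l) = Mul(f, Add(-2, l)) (Function('H')(f, l) = Mul(Add(l, -2), f) = Mul(Add(-2, l), f) = Mul(f, Add(-2, l)))
Function('F')(J) = Pow(Add(-10, J), -1)
Pow(Function('F')(Function('U')(Function('H')(Function('A')(5, -4), -3))), 2) = Pow(Pow(Add(-10, 2), -1), 2) = Pow(Pow(-8, -1), 2) = Pow(Rational(-1, 8), 2) = Rational(1, 64)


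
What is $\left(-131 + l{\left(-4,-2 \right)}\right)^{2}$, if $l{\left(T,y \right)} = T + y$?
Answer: $18769$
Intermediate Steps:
$\left(-131 + l{\left(-4,-2 \right)}\right)^{2} = \left(-131 - 6\right)^{2} = \left(-137\right)^{2} = 18769$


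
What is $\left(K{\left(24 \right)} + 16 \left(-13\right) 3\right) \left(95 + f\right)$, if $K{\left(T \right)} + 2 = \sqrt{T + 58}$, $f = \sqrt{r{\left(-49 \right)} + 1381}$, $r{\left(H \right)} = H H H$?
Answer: $- \left(95 + 2 i \sqrt{29067}\right) \left(626 - \sqrt{82}\right) \approx -58610.0 - 2.1037 \cdot 10^{5} i$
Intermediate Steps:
$r{\left(H \right)} = H^{3}$ ($r{\left(H \right)} = H^{2} H = H^{3}$)
$f = 2 i \sqrt{29067}$ ($f = \sqrt{\left(-49\right)^{3} + 1381} = \sqrt{-117649 + 1381} = \sqrt{-116268} = 2 i \sqrt{29067} \approx 340.98 i$)
$K{\left(T \right)} = -2 + \sqrt{58 + T}$ ($K{\left(T \right)} = -2 + \sqrt{T + 58} = -2 + \sqrt{58 + T}$)
$\left(K{\left(24 \right)} + 16 \left(-13\right) 3\right) \left(95 + f\right) = \left(\left(-2 + \sqrt{58 + 24}\right) + 16 \left(-13\right) 3\right) \left(95 + 2 i \sqrt{29067}\right) = \left(\left(-2 + \sqrt{82}\right) - 624\right) \left(95 + 2 i \sqrt{29067}\right) = \left(-626 + \sqrt{82}\right) \left(95 + 2 i \sqrt{29067}\right)$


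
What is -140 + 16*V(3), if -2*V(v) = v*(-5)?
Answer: -20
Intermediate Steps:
V(v) = 5*v/2 (V(v) = -v*(-5)/2 = -(-5)*v/2 = 5*v/2)
-140 + 16*V(3) = -140 + 16*((5/2)*3) = -140 + 16*(15/2) = -140 + 120 = -20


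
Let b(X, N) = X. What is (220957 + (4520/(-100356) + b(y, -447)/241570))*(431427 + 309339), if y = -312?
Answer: 165334625038188837062/1010124955 ≈ 1.6368e+11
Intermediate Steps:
(220957 + (4520/(-100356) + b(y, -447)/241570))*(431427 + 309339) = (220957 + (4520/(-100356) - 312/241570))*(431427 + 309339) = (220957 + (4520*(-1/100356) - 312*1/241570))*740766 = (220957 + (-1130/25089 - 156/120785))*740766 = (220957 - 140400934/3030374865)*740766 = (669582398644871/3030374865)*740766 = 165334625038188837062/1010124955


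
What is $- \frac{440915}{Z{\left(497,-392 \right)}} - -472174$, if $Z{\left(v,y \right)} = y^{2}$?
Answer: $\frac{72555704621}{153664} \approx 4.7217 \cdot 10^{5}$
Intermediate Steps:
$- \frac{440915}{Z{\left(497,-392 \right)}} - -472174 = - \frac{440915}{\left(-392\right)^{2}} - -472174 = - \frac{440915}{153664} + 472174 = \frac{72555704621}{153664}$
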